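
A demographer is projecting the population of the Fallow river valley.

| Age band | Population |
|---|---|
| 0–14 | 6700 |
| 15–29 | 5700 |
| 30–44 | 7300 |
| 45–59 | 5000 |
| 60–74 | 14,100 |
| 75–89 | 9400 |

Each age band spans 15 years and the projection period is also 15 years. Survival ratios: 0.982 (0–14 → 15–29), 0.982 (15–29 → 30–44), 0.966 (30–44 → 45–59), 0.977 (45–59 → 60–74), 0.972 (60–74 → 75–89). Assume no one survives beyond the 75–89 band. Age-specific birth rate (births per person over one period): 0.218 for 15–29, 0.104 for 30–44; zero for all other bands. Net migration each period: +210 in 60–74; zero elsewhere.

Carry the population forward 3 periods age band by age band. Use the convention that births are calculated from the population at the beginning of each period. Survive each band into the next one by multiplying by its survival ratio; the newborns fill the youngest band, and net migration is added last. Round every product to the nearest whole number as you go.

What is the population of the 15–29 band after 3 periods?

[period 1]
Births: 5700 × 0.218 = 1243 ; 7300 × 0.104 = 759 → 2002
15–29: 6700 × 0.982 = 6579
30–44: 5700 × 0.982 = 5597
45–59: 7300 × 0.966 = 7052
60–74: 5000 × 0.977 = 4885
75–89: 14100 × 0.972 = 13705
Net migration: 60–74 + 210 → 5095
Population now: 0–14=2002, 15–29=6579, 30–44=5597, 45–59=7052, 60–74=5095, 75–89=13705
[period 2]
Births: 6579 × 0.218 = 1434 ; 5597 × 0.104 = 582 → 2016
15–29: 2002 × 0.982 = 1966
30–44: 6579 × 0.982 = 6461
45–59: 5597 × 0.966 = 5407
60–74: 7052 × 0.977 = 6890
75–89: 5095 × 0.972 = 4952
Net migration: 60–74 + 210 → 7100
Population now: 0–14=2016, 15–29=1966, 30–44=6461, 45–59=5407, 60–74=7100, 75–89=4952
[period 3]
Births: 1966 × 0.218 = 429 ; 6461 × 0.104 = 672 → 1101
15–29: 2016 × 0.982 = 1980
30–44: 1966 × 0.982 = 1931
45–59: 6461 × 0.966 = 6241
60–74: 5407 × 0.977 = 5283
75–89: 7100 × 0.972 = 6901
Net migration: 60–74 + 210 → 5493
Population now: 0–14=1101, 15–29=1980, 30–44=1931, 45–59=6241, 60–74=5493, 75–89=6901

1980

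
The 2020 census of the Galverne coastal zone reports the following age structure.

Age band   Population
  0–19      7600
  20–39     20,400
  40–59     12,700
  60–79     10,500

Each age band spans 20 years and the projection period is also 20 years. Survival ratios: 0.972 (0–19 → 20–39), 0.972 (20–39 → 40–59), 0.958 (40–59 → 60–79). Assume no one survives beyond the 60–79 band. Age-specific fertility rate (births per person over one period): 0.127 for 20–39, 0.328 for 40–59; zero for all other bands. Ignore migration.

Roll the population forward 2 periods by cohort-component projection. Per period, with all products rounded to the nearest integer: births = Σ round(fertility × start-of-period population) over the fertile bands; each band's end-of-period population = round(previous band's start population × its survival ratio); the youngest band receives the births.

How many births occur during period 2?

Period 1.
Births: 20400 × 0.127 = 2591, 12700 × 0.328 = 4166 → total 6757
20–39: 7600 × 0.972 = 7387
40–59: 20400 × 0.972 = 19829
60–79: 12700 × 0.958 = 12167
Giving 6757 / 7387 / 19829 / 12167.
Period 2.
Births: 7387 × 0.127 = 938, 19829 × 0.328 = 6504 → total 7442
20–39: 6757 × 0.972 = 6568
40–59: 7387 × 0.972 = 7180
60–79: 19829 × 0.958 = 18996
Giving 7442 / 6568 / 7180 / 18996.

7442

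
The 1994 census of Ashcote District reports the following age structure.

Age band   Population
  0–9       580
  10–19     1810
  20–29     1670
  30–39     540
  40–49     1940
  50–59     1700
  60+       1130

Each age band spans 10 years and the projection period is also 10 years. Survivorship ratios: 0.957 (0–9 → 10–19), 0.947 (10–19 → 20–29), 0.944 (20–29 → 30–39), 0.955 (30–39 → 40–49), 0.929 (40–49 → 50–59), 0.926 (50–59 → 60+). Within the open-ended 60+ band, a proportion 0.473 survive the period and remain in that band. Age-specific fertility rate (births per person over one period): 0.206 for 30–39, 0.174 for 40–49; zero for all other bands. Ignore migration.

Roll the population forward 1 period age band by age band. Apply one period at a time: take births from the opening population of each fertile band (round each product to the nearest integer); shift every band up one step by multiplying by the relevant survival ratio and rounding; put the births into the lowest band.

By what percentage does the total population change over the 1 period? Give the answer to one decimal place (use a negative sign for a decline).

-6.9

[period 1]
Births: 540 × 0.206 = 111  |  1940 × 0.174 = 338 ⇒ total 449
10–19: 580 × 0.957 = 555
20–29: 1810 × 0.947 = 1714
30–39: 1670 × 0.944 = 1576
40–49: 540 × 0.955 = 516
50–59: 1940 × 0.929 = 1802
60+: 1700 × 0.926 + 1130 × 0.473 = 1574 + 534 = 2108
Giving 449 / 555 / 1714 / 1576 / 516 / 1802 / 2108.
Total: 9370 → 8720; change = -650; percentage change = -6.9%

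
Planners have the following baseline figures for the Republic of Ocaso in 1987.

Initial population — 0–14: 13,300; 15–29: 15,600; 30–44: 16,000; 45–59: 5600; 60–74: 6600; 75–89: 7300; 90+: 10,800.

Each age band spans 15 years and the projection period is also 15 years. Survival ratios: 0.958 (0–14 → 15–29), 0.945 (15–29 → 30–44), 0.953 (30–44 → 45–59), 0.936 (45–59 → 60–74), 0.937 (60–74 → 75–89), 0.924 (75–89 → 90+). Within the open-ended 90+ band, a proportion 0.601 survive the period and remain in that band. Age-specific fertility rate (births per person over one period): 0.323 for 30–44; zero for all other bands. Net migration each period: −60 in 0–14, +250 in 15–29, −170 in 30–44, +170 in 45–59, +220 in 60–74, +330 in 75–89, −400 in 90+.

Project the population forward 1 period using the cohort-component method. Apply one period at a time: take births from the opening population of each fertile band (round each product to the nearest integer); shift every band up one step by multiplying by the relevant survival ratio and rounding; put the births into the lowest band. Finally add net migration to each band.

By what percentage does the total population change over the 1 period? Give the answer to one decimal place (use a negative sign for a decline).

-3.1

Numbering the groups 1..7 from youngest to oldest:
Period 1:
Births: 16000 × 0.323 = 5168
Group 2: 13300 × 0.958 = 12741
Group 3: 15600 × 0.945 = 14742
Group 4: 16000 × 0.953 = 15248
Group 5: 5600 × 0.936 = 5242
Group 6: 6600 × 0.937 = 6184
Group 7: 7300 × 0.924 + 10800 × 0.601 = 6745 + 6491 = 13236
Net migration: Group 1 − 60 → 5108; Group 2 + 250 → 12991; Group 3 − 170 → 14572; Group 4 + 170 → 15418; Group 5 + 220 → 5462; Group 6 + 330 → 6514; Group 7 − 400 → 12836
End of period: [5108, 12991, 14572, 15418, 5462, 6514, 12836]
Total: 75200 → 72901; change = -2299; percentage change = -3.1%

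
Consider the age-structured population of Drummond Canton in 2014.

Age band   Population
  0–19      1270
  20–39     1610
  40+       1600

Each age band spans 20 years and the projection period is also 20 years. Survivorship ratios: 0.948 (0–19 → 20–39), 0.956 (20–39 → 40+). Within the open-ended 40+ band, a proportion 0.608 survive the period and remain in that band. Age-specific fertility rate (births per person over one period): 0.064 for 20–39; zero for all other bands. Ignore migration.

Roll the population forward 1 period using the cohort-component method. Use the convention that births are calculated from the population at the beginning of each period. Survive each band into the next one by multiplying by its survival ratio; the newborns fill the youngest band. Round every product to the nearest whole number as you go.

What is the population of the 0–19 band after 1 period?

— Period 1 —
Births: 1610 × 0.064 = 103
20–39: 1270 × 0.948 = 1204
40+: 1610 × 0.956 + 1600 × 0.608 = 1539 + 973 = 2512
Giving 103 / 1204 / 2512.

103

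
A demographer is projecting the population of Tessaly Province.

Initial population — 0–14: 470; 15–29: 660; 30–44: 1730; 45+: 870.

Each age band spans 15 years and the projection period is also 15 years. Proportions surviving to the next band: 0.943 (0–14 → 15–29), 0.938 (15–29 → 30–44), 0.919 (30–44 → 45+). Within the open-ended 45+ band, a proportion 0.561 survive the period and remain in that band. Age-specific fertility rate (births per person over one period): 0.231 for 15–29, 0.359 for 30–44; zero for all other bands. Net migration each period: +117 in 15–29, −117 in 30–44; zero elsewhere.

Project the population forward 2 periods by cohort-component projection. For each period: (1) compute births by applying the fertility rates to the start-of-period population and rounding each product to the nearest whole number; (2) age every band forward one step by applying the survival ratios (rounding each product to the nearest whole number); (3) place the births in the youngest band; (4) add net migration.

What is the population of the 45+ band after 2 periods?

Call the groups 1 to 4, youngest first.
[period 1]
Births: 660 * 0.231 = 152, 1730 * 0.359 = 621 → total 773
Group 2: 470 * 0.943 = 443
Group 3: 660 * 0.938 = 619
Group 4: 1730 * 0.919 + 870 * 0.561 = 1590 + 488 = 2078
Net migration: Group 2 + 117 → 560; Group 3 − 117 → 502
→ [773, 560, 502, 2078]
[period 2]
Births: 560 * 0.231 = 129, 502 * 0.359 = 180 → total 309
Group 2: 773 * 0.943 = 729
Group 3: 560 * 0.938 = 525
Group 4: 502 * 0.919 + 2078 * 0.561 = 461 + 1166 = 1627
Net migration: Group 2 + 117 → 846; Group 3 − 117 → 408
→ [309, 846, 408, 1627]

1627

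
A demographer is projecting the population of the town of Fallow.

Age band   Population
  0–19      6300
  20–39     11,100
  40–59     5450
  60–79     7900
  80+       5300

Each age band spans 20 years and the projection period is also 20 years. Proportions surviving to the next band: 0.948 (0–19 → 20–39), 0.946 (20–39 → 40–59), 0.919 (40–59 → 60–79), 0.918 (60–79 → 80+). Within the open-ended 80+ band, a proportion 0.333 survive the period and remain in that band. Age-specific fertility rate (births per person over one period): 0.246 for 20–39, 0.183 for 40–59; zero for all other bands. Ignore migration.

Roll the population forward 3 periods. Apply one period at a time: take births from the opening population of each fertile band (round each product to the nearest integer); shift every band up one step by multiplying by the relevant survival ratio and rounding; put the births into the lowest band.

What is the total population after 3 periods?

25043

[period 1]
Births: 11100 × 0.246 = 2731  |  5450 × 0.183 = 997 ⇒ total 3728
20–39: 6300 × 0.948 = 5972
40–59: 11100 × 0.946 = 10501
60–79: 5450 × 0.919 = 5009
80+: 7900 × 0.918 + 5300 × 0.333 = 7252 + 1765 = 9017
End of period: [3728, 5972, 10501, 5009, 9017]
[period 2]
Births: 5972 × 0.246 = 1469  |  10501 × 0.183 = 1922 ⇒ total 3391
20–39: 3728 × 0.948 = 3534
40–59: 5972 × 0.946 = 5650
60–79: 10501 × 0.919 = 9650
80+: 5009 × 0.918 + 9017 × 0.333 = 4598 + 3003 = 7601
End of period: [3391, 3534, 5650, 9650, 7601]
[period 3]
Births: 3534 × 0.246 = 869  |  5650 × 0.183 = 1034 ⇒ total 1903
20–39: 3391 × 0.948 = 3215
40–59: 3534 × 0.946 = 3343
60–79: 5650 × 0.919 = 5192
80+: 9650 × 0.918 + 7601 × 0.333 = 8859 + 2531 = 11390
End of period: [1903, 3215, 3343, 5192, 11390]
Total after period 3: 1903 + 3215 + 3343 + 5192 + 11390 = 25043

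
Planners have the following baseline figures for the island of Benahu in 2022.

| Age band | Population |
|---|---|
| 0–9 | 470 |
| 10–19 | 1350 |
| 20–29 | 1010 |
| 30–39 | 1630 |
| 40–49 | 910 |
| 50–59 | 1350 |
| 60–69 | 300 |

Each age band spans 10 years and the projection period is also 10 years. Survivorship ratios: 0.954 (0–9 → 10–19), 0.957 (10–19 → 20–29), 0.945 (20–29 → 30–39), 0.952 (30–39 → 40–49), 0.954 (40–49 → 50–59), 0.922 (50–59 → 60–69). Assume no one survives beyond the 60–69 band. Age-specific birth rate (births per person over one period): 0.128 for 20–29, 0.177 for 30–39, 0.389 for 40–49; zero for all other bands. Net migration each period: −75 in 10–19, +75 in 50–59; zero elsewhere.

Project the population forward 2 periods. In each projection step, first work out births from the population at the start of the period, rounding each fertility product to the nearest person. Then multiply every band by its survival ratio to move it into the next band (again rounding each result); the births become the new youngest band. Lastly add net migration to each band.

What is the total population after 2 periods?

[period 1]
Births: 1010 × 0.128 = 129  |  1630 × 0.177 = 289  |  910 × 0.389 = 354 → 772
10–19: 470 × 0.954 = 448
20–29: 1350 × 0.957 = 1292
30–39: 1010 × 0.945 = 954
40–49: 1630 × 0.952 = 1552
50–59: 910 × 0.954 = 868
60–69: 1350 × 0.922 = 1245
Net migration: 10–19 − 75 → 373; 50–59 + 75 → 943
End of period: [772, 373, 1292, 954, 1552, 943, 1245]
[period 2]
Births: 1292 × 0.128 = 165  |  954 × 0.177 = 169  |  1552 × 0.389 = 604 → 938
10–19: 772 × 0.954 = 736
20–29: 373 × 0.957 = 357
30–39: 1292 × 0.945 = 1221
40–49: 954 × 0.952 = 908
50–59: 1552 × 0.954 = 1481
60–69: 943 × 0.922 = 869
Net migration: 10–19 − 75 → 661; 50–59 + 75 → 1556
End of period: [938, 661, 357, 1221, 908, 1556, 869]
Total after period 2: 938 + 661 + 357 + 1221 + 908 + 1556 + 869 = 6510

6510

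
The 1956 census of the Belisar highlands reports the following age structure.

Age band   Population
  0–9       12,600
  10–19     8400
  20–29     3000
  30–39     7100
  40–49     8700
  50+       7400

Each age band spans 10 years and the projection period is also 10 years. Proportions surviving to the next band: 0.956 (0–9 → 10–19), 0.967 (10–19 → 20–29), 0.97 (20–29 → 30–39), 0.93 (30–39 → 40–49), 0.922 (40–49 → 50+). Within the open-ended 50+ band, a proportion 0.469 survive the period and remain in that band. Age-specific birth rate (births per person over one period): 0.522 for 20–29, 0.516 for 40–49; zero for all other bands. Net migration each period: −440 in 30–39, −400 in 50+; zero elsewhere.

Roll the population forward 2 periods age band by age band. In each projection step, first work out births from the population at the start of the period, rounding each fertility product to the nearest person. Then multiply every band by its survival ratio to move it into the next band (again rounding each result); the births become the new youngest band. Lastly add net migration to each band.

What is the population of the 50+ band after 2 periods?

— Period 1 —
Births: 3000 * 0.522 = 1566  |  8700 * 0.516 = 4489 ⇒ total 6055
10–19: 12600 * 0.956 = 12046
20–29: 8400 * 0.967 = 8123
30–39: 3000 * 0.97 = 2910
40–49: 7100 * 0.93 = 6603
50+: 8700 * 0.922 + 7400 * 0.469 = 8021 + 3471 = 11492
Net migration: 30–39 − 440 → 2470; 50+ − 400 → 11092
Population now: 0–9=6055, 10–19=12046, 20–29=8123, 30–39=2470, 40–49=6603, 50+=11092
— Period 2 —
Births: 8123 * 0.522 = 4240  |  6603 * 0.516 = 3407 ⇒ total 7647
10–19: 6055 * 0.956 = 5789
20–29: 12046 * 0.967 = 11648
30–39: 8123 * 0.97 = 7879
40–49: 2470 * 0.93 = 2297
50+: 6603 * 0.922 + 11092 * 0.469 = 6088 + 5202 = 11290
Net migration: 30–39 − 440 → 7439; 50+ − 400 → 10890
Population now: 0–9=7647, 10–19=5789, 20–29=11648, 30–39=7439, 40–49=2297, 50+=10890

10890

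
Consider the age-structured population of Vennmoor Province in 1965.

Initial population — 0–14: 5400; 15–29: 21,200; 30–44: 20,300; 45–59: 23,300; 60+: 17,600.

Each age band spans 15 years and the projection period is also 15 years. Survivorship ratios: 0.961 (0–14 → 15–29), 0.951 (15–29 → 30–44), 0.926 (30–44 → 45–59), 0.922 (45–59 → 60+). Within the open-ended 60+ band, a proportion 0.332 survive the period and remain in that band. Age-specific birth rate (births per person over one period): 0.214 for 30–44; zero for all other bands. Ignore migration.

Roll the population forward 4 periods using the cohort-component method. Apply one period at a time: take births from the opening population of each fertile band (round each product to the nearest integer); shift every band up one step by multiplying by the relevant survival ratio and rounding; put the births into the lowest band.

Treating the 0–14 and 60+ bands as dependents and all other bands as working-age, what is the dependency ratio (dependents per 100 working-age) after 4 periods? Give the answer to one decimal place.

(Groups numbered youngest = 1 to oldest = 5.)
[period 1]
Births: 20300 * 0.214 = 4344
Group 2: 5400 * 0.961 = 5189
Group 3: 21200 * 0.951 = 20161
Group 4: 20300 * 0.926 = 18798
Group 5: 23300 * 0.922 + 17600 * 0.332 = 21483 + 5843 = 27326
Giving 4344 / 5189 / 20161 / 18798 / 27326.
[period 2]
Births: 20161 * 0.214 = 4314
Group 2: 4344 * 0.961 = 4175
Group 3: 5189 * 0.951 = 4935
Group 4: 20161 * 0.926 = 18669
Group 5: 18798 * 0.922 + 27326 * 0.332 = 17332 + 9072 = 26404
Giving 4314 / 4175 / 4935 / 18669 / 26404.
[period 3]
Births: 4935 * 0.214 = 1056
Group 2: 4314 * 0.961 = 4146
Group 3: 4175 * 0.951 = 3970
Group 4: 4935 * 0.926 = 4570
Group 5: 18669 * 0.922 + 26404 * 0.332 = 17213 + 8766 = 25979
Giving 1056 / 4146 / 3970 / 4570 / 25979.
[period 4]
Births: 3970 * 0.214 = 850
Group 2: 1056 * 0.961 = 1015
Group 3: 4146 * 0.951 = 3943
Group 4: 3970 * 0.926 = 3676
Group 5: 4570 * 0.922 + 25979 * 0.332 = 4214 + 8625 = 12839
Giving 850 / 1015 / 3943 / 3676 / 12839.
Dependents (band 0–14 + band 60+) = 850 + 12839 = 13689; working-age = 8634; ratio = 13689/8634 × 100 = 158.5

158.5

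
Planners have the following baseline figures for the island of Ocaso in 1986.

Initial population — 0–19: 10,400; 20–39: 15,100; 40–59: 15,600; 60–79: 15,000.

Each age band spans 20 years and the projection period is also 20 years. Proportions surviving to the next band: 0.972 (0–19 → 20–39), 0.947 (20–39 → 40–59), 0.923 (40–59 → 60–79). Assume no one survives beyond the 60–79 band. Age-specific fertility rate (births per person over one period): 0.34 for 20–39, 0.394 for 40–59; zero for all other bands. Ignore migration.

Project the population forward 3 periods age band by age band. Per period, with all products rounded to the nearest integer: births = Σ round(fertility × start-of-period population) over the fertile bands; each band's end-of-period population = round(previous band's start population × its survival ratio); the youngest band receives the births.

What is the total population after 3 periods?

35536

Numbering the bands 1..4 from youngest to oldest:
Period 1:
Births: 15100 × 0.34 = 5134  |  15600 × 0.394 = 6146 — total 11280
Band 2: 10400 × 0.972 = 10109
Band 3: 15100 × 0.947 = 14300
Band 4: 15600 × 0.923 = 14399
End of period: [11280, 10109, 14300, 14399]
Period 2:
Births: 10109 × 0.34 = 3437  |  14300 × 0.394 = 5634 — total 9071
Band 2: 11280 × 0.972 = 10964
Band 3: 10109 × 0.947 = 9573
Band 4: 14300 × 0.923 = 13199
End of period: [9071, 10964, 9573, 13199]
Period 3:
Births: 10964 × 0.34 = 3728  |  9573 × 0.394 = 3772 — total 7500
Band 2: 9071 × 0.972 = 8817
Band 3: 10964 × 0.947 = 10383
Band 4: 9573 × 0.923 = 8836
End of period: [7500, 8817, 10383, 8836]
Total after period 3: 7500 + 8817 + 10383 + 8836 = 35536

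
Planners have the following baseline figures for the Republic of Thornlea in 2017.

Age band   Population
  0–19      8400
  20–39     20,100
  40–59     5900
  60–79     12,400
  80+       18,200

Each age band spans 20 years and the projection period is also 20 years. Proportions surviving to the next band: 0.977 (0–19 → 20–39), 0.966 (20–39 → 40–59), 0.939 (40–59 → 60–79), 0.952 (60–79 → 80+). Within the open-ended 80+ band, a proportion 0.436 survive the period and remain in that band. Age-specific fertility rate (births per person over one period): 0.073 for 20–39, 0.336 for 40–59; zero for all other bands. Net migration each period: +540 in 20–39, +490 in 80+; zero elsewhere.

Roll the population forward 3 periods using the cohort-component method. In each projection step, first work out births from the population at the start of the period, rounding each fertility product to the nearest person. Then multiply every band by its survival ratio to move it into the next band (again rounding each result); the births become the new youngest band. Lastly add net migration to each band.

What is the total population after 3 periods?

46581

Let group 1 be 0–19 through group 5 = 80+.
— Period 1 —
Births: 20100 × 0.073 = 1467 ; 5900 × 0.336 = 1982 → total 3449
Group 2: 8400 × 0.977 = 8207
Group 3: 20100 × 0.966 = 19417
Group 4: 5900 × 0.939 = 5540
Group 5: 12400 × 0.952 + 18200 × 0.436 = 11805 + 7935 = 19740
Net migration: Group 2 + 540 → 8747; Group 5 + 490 → 20230
Giving 3449 / 8747 / 19417 / 5540 / 20230.
— Period 2 —
Births: 8747 × 0.073 = 639 ; 19417 × 0.336 = 6524 → total 7163
Group 2: 3449 × 0.977 = 3370
Group 3: 8747 × 0.966 = 8450
Group 4: 19417 × 0.939 = 18233
Group 5: 5540 × 0.952 + 20230 × 0.436 = 5274 + 8820 = 14094
Net migration: Group 2 + 540 → 3910; Group 5 + 490 → 14584
Giving 7163 / 3910 / 8450 / 18233 / 14584.
— Period 3 —
Births: 3910 × 0.073 = 285 ; 8450 × 0.336 = 2839 → total 3124
Group 2: 7163 × 0.977 = 6998
Group 3: 3910 × 0.966 = 3777
Group 4: 8450 × 0.939 = 7935
Group 5: 18233 × 0.952 + 14584 × 0.436 = 17358 + 6359 = 23717
Net migration: Group 2 + 540 → 7538; Group 5 + 490 → 24207
Giving 3124 / 7538 / 3777 / 7935 / 24207.
Total after period 3: 3124 + 7538 + 3777 + 7935 + 24207 = 46581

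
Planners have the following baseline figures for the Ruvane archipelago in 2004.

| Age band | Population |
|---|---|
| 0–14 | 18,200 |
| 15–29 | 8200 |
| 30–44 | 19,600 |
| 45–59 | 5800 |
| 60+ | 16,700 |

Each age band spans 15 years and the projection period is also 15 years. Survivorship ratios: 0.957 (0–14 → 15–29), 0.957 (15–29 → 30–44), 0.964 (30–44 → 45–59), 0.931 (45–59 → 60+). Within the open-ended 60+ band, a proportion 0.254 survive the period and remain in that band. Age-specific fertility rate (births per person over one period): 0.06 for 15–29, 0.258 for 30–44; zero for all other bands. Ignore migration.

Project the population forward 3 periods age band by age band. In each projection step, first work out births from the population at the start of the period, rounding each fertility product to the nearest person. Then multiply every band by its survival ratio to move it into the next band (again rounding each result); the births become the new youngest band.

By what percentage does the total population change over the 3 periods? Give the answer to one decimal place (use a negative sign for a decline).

-40.4

Call the bands 1 to 5, youngest first.
— Period 1 —
Births: 8200 * 0.06 = 492  |  19600 * 0.258 = 5057 → total 5549
Band 2: 18200 * 0.957 = 17417
Band 3: 8200 * 0.957 = 7847
Band 4: 19600 * 0.964 = 18894
Band 5: 5800 * 0.931 + 16700 * 0.254 = 5400 + 4242 = 9642
End of period: [5549, 17417, 7847, 18894, 9642]
— Period 2 —
Births: 17417 * 0.06 = 1045  |  7847 * 0.258 = 2025 → total 3070
Band 2: 5549 * 0.957 = 5310
Band 3: 17417 * 0.957 = 16668
Band 4: 7847 * 0.964 = 7565
Band 5: 18894 * 0.931 + 9642 * 0.254 = 17590 + 2449 = 20039
End of period: [3070, 5310, 16668, 7565, 20039]
— Period 3 —
Births: 5310 * 0.06 = 319  |  16668 * 0.258 = 4300 → total 4619
Band 2: 3070 * 0.957 = 2938
Band 3: 5310 * 0.957 = 5082
Band 4: 16668 * 0.964 = 16068
Band 5: 7565 * 0.931 + 20039 * 0.254 = 7043 + 5090 = 12133
End of period: [4619, 2938, 5082, 16068, 12133]
Total: 68500 → 40840; change = -27660; percentage change = -40.4%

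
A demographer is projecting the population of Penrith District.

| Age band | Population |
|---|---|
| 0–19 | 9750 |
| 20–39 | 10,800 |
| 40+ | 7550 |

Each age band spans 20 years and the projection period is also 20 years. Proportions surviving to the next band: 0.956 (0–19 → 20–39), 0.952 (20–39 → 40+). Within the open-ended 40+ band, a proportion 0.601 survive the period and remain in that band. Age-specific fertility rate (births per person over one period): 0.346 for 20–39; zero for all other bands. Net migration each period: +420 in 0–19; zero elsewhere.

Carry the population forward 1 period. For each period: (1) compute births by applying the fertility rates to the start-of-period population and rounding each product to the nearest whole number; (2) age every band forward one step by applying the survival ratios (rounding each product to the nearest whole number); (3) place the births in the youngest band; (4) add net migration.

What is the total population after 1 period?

Numbering the bands 1..3 from youngest to oldest:
Period 1.
Births: 10800 × 0.346 = 3737
Band 2: 9750 × 0.956 = 9321
Band 3: 10800 × 0.952 + 7550 × 0.601 = 10282 + 4538 = 14820
Net migration: Band 1 + 420 → 4157
Giving 4157 / 9321 / 14820.
Total after period 1: 4157 + 9321 + 14820 = 28298

28298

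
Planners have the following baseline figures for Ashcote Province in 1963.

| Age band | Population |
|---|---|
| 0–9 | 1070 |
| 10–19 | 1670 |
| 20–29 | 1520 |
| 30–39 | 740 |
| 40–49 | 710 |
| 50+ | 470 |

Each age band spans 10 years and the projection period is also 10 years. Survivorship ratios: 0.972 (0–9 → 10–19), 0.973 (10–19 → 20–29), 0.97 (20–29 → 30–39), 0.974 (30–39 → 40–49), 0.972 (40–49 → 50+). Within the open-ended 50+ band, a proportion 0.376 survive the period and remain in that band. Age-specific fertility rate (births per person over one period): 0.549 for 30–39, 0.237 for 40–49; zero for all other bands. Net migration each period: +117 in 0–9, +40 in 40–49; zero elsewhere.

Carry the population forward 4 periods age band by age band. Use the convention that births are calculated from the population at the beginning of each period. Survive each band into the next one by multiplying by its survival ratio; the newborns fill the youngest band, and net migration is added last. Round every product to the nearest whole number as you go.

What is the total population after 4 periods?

Let band 1 be 0–9 through band 6 = 50+.
[period 1]
Births: 740 × 0.549 = 406 ; 710 × 0.237 = 168 → 574
Band 2: 1070 × 0.972 = 1040
Band 3: 1670 × 0.973 = 1625
Band 4: 1520 × 0.97 = 1474
Band 5: 740 × 0.974 = 721
Band 6: 710 × 0.972 + 470 × 0.376 = 690 + 177 = 867
Net migration: Band 1 + 117 → 691; Band 5 + 40 → 761
→ [691, 1040, 1625, 1474, 761, 867]
[period 2]
Births: 1474 × 0.549 = 809 ; 761 × 0.237 = 180 → 989
Band 2: 691 × 0.972 = 672
Band 3: 1040 × 0.973 = 1012
Band 4: 1625 × 0.97 = 1576
Band 5: 1474 × 0.974 = 1436
Band 6: 761 × 0.972 + 867 × 0.376 = 740 + 326 = 1066
Net migration: Band 1 + 117 → 1106; Band 5 + 40 → 1476
→ [1106, 672, 1012, 1576, 1476, 1066]
[period 3]
Births: 1576 × 0.549 = 865 ; 1476 × 0.237 = 350 → 1215
Band 2: 1106 × 0.972 = 1075
Band 3: 672 × 0.973 = 654
Band 4: 1012 × 0.97 = 982
Band 5: 1576 × 0.974 = 1535
Band 6: 1476 × 0.972 + 1066 × 0.376 = 1435 + 401 = 1836
Net migration: Band 1 + 117 → 1332; Band 5 + 40 → 1575
→ [1332, 1075, 654, 982, 1575, 1836]
[period 4]
Births: 982 × 0.549 = 539 ; 1575 × 0.237 = 373 → 912
Band 2: 1332 × 0.972 = 1295
Band 3: 1075 × 0.973 = 1046
Band 4: 654 × 0.97 = 634
Band 5: 982 × 0.974 = 956
Band 6: 1575 × 0.972 + 1836 × 0.376 = 1531 + 690 = 2221
Net migration: Band 1 + 117 → 1029; Band 5 + 40 → 996
→ [1029, 1295, 1046, 634, 996, 2221]
Total after period 4: 1029 + 1295 + 1046 + 634 + 996 + 2221 = 7221

7221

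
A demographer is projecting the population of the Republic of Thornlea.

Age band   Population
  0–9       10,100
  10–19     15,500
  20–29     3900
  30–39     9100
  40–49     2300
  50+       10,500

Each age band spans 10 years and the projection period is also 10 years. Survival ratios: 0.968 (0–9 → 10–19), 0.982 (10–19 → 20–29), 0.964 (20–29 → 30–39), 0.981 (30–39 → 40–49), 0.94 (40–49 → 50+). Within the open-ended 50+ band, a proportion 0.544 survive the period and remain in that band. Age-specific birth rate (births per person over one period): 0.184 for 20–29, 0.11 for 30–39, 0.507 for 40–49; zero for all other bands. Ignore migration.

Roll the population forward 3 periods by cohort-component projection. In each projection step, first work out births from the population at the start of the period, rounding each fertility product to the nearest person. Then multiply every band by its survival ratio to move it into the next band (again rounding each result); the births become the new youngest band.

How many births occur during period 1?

Period 1.
Births: 3900 * 0.184 = 718, 9100 * 0.11 = 1001, 2300 * 0.507 = 1166 ⇒ total 2885
10–19: 10100 * 0.968 = 9777
20–29: 15500 * 0.982 = 15221
30–39: 3900 * 0.964 = 3760
40–49: 9100 * 0.981 = 8927
50+: 2300 * 0.94 + 10500 * 0.544 = 2162 + 5712 = 7874
→ [2885, 9777, 15221, 3760, 8927, 7874]

2885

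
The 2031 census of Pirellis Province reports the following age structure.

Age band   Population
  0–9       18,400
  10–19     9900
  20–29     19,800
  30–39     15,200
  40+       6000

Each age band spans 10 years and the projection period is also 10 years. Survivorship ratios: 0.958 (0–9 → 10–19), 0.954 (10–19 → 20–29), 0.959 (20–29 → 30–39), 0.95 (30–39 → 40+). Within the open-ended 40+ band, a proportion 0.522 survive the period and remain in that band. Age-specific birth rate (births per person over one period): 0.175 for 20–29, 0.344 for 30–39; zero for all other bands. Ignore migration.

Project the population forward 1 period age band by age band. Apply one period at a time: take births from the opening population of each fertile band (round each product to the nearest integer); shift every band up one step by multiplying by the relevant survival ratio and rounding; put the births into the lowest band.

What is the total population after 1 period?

Period 1.
Births: 19800 × 0.175 = 3465, 15200 × 0.344 = 5229 ⇒ total 8694
10–19: 18400 × 0.958 = 17627
20–29: 9900 × 0.954 = 9445
30–39: 19800 × 0.959 = 18988
40+: 15200 × 0.95 + 6000 × 0.522 = 14440 + 3132 = 17572
Population now: 0–9=8694, 10–19=17627, 20–29=9445, 30–39=18988, 40+=17572
Total after period 1: 8694 + 17627 + 9445 + 18988 + 17572 = 72326

72326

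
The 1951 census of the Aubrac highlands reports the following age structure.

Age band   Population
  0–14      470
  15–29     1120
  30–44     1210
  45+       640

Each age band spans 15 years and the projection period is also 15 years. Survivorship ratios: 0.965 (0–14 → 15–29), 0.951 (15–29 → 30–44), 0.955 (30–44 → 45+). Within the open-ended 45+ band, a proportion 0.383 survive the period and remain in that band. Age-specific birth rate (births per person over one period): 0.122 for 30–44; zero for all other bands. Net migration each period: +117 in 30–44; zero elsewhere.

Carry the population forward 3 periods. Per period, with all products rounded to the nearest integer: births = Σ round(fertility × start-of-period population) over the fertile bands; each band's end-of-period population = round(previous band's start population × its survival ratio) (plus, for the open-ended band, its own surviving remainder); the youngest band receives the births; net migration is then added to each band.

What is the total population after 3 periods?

1621

After projecting period 1:
Births: 1210 × 0.122 = 148
15–29: 470 × 0.965 = 454
30–44: 1120 × 0.951 = 1065
45+: 1210 × 0.955 + 640 × 0.383 = 1156 + 245 = 1401
Net migration: 30–44 + 117 → 1182
→ [148, 454, 1182, 1401]
After projecting period 2:
Births: 1182 × 0.122 = 144
15–29: 148 × 0.965 = 143
30–44: 454 × 0.951 = 432
45+: 1182 × 0.955 + 1401 × 0.383 = 1129 + 537 = 1666
Net migration: 30–44 + 117 → 549
→ [144, 143, 549, 1666]
After projecting period 3:
Births: 549 × 0.122 = 67
15–29: 144 × 0.965 = 139
30–44: 143 × 0.951 = 136
45+: 549 × 0.955 + 1666 × 0.383 = 524 + 638 = 1162
Net migration: 30–44 + 117 → 253
→ [67, 139, 253, 1162]
Total after period 3: 67 + 139 + 253 + 1162 = 1621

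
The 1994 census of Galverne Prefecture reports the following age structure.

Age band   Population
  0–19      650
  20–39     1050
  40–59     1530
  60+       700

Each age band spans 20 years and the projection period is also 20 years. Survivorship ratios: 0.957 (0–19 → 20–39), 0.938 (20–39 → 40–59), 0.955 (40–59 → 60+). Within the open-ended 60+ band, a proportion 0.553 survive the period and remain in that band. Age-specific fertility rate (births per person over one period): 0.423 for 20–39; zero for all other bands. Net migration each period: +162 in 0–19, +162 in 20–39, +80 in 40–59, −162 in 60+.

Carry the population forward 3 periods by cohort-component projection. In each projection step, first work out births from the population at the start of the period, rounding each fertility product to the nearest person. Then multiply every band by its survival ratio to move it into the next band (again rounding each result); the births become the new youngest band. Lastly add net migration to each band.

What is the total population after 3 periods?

3491

[period 1]
Births: 1050 × 0.423 = 444
20–39: 650 × 0.957 = 622
40–59: 1050 × 0.938 = 985
60+: 1530 × 0.955 + 700 × 0.553 = 1461 + 387 = 1848
Net migration: 0–19 + 162 → 606; 20–39 + 162 → 784; 40–59 + 80 → 1065; 60+ − 162 → 1686
End of period: [606, 784, 1065, 1686]
[period 2]
Births: 784 × 0.423 = 332
20–39: 606 × 0.957 = 580
40–59: 784 × 0.938 = 735
60+: 1065 × 0.955 + 1686 × 0.553 = 1017 + 932 = 1949
Net migration: 0–19 + 162 → 494; 20–39 + 162 → 742; 40–59 + 80 → 815; 60+ − 162 → 1787
End of period: [494, 742, 815, 1787]
[period 3]
Births: 742 × 0.423 = 314
20–39: 494 × 0.957 = 473
40–59: 742 × 0.938 = 696
60+: 815 × 0.955 + 1787 × 0.553 = 778 + 988 = 1766
Net migration: 0–19 + 162 → 476; 20–39 + 162 → 635; 40–59 + 80 → 776; 60+ − 162 → 1604
End of period: [476, 635, 776, 1604]
Total after period 3: 476 + 635 + 776 + 1604 = 3491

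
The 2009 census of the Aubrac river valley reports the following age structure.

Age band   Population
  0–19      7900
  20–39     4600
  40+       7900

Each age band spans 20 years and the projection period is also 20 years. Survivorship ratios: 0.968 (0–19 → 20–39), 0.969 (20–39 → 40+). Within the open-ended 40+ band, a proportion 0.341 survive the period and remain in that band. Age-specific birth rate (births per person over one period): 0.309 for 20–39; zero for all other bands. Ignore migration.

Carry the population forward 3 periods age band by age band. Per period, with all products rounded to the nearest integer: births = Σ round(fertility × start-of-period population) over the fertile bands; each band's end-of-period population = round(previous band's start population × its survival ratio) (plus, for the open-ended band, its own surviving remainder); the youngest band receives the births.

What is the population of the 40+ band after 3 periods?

Period 1:
Births: 4600 * 0.309 = 1421
20–39: 7900 * 0.968 = 7647
40+: 4600 * 0.969 + 7900 * 0.341 = 4457 + 2694 = 7151
Giving 1421 / 7647 / 7151.
Period 2:
Births: 7647 * 0.309 = 2363
20–39: 1421 * 0.968 = 1376
40+: 7647 * 0.969 + 7151 * 0.341 = 7410 + 2438 = 9848
Giving 2363 / 1376 / 9848.
Period 3:
Births: 1376 * 0.309 = 425
20–39: 2363 * 0.968 = 2287
40+: 1376 * 0.969 + 9848 * 0.341 = 1333 + 3358 = 4691
Giving 425 / 2287 / 4691.

4691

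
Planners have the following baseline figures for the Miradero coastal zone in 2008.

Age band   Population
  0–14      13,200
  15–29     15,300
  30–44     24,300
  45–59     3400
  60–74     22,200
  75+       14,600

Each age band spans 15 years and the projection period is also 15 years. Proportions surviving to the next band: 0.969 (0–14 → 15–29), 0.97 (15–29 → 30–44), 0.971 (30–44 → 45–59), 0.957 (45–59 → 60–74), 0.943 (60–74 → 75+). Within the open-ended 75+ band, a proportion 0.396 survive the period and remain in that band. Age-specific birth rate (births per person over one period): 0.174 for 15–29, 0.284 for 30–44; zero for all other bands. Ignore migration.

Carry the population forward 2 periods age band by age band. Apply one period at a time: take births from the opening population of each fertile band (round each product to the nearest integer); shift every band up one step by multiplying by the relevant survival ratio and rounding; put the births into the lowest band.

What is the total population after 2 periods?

— Period 1 —
Births: 15300 × 0.174 = 2662, 24300 × 0.284 = 6901 ⇒ total 9563
15–29: 13200 × 0.969 = 12791
30–44: 15300 × 0.97 = 14841
45–59: 24300 × 0.971 = 23595
60–74: 3400 × 0.957 = 3254
75+: 22200 × 0.943 + 14600 × 0.396 = 20935 + 5782 = 26717
Population now: 0–14=9563, 15–29=12791, 30–44=14841, 45–59=23595, 60–74=3254, 75+=26717
— Period 2 —
Births: 12791 × 0.174 = 2226, 14841 × 0.284 = 4215 ⇒ total 6441
15–29: 9563 × 0.969 = 9267
30–44: 12791 × 0.97 = 12407
45–59: 14841 × 0.971 = 14411
60–74: 23595 × 0.957 = 22580
75+: 3254 × 0.943 + 26717 × 0.396 = 3069 + 10580 = 13649
Population now: 0–14=6441, 15–29=9267, 30–44=12407, 45–59=14411, 60–74=22580, 75+=13649
Total after period 2: 6441 + 9267 + 12407 + 14411 + 22580 + 13649 = 78755

78755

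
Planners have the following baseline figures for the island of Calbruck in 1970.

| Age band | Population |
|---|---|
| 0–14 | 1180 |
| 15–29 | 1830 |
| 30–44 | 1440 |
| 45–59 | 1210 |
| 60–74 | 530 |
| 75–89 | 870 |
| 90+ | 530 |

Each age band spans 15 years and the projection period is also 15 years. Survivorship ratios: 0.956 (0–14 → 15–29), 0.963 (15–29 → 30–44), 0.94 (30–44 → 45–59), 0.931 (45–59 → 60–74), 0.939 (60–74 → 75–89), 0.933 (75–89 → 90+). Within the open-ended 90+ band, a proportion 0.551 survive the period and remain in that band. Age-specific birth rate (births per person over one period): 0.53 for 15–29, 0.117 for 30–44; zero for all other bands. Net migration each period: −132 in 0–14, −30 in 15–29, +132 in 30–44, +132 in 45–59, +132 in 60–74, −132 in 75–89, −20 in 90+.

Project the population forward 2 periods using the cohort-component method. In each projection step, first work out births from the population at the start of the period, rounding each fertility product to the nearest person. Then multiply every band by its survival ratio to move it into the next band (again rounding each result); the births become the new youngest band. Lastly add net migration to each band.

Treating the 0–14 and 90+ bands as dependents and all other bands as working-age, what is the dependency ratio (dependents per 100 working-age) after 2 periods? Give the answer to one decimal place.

After projecting period 1:
Births: 1830 × 0.53 = 970, 1440 × 0.117 = 168 → total 1138
15–29: 1180 × 0.956 = 1128
30–44: 1830 × 0.963 = 1762
45–59: 1440 × 0.94 = 1354
60–74: 1210 × 0.931 = 1127
75–89: 530 × 0.939 = 498
90+: 870 × 0.933 + 530 × 0.551 = 812 + 292 = 1104
Net migration: 0–14 − 132 → 1006; 15–29 − 30 → 1098; 30–44 + 132 → 1894; 45–59 + 132 → 1486; 60–74 + 132 → 1259; 75–89 − 132 → 366; 90+ − 20 → 1084
→ [1006, 1098, 1894, 1486, 1259, 366, 1084]
After projecting period 2:
Births: 1098 × 0.53 = 582, 1894 × 0.117 = 222 → total 804
15–29: 1006 × 0.956 = 962
30–44: 1098 × 0.963 = 1057
45–59: 1894 × 0.94 = 1780
60–74: 1486 × 0.931 = 1383
75–89: 1259 × 0.939 = 1182
90+: 366 × 0.933 + 1084 × 0.551 = 341 + 597 = 938
Net migration: 0–14 − 132 → 672; 15–29 − 30 → 932; 30–44 + 132 → 1189; 45–59 + 132 → 1912; 60–74 + 132 → 1515; 75–89 − 132 → 1050; 90+ − 20 → 918
→ [672, 932, 1189, 1912, 1515, 1050, 918]
Dependents (band 0–14 + band 90+) = 672 + 918 = 1590; working-age = 6598; ratio = 1590/6598 × 100 = 24.1

24.1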